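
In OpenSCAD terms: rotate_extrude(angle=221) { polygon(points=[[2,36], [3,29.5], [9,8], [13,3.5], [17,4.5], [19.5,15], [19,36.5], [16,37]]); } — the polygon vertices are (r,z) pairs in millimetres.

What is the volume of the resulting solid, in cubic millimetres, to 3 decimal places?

Profile (r,z), 8 vertices: (2,36) (3,29.5) (9,8) (13,3.5) (17,4.5) (19.5,15) (19,36.5) (16,37)
edge 0: (2,36)→(3,29.5)  cross = 2·29.5 − 3·36 = -49.0000; (r_i+r_j)·cross = 5·-49.0000 = -245.0000
edge 1: (3,29.5)→(9,8)  cross = 3·8 − 9·29.5 = -241.5000; (r_i+r_j)·cross = 12·-241.5000 = -2898.0000
edge 2: (9,8)→(13,3.5)  cross = 9·3.5 − 13·8 = -72.5000; (r_i+r_j)·cross = 22·-72.5000 = -1595.0000
edge 3: (13,3.5)→(17,4.5)  cross = 13·4.5 − 17·3.5 = -1.0000; (r_i+r_j)·cross = 30·-1.0000 = -30.0000
edge 4: (17,4.5)→(19.5,15)  cross = 17·15 − 19.5·4.5 = 167.2500; (r_i+r_j)·cross = 36.5·167.2500 = 6104.6250
edge 5: (19.5,15)→(19,36.5)  cross = 19.5·36.5 − 19·15 = 426.7500; (r_i+r_j)·cross = 38.5·426.7500 = 16429.8750
edge 6: (19,36.5)→(16,37)  cross = 19·37 − 16·36.5 = 119.0000; (r_i+r_j)·cross = 35·119.0000 = 4165.0000
edge 7: (16,37)→(2,36)  cross = 16·36 − 2·37 = 502.0000; (r_i+r_j)·cross = 18·502.0000 = 9036.0000
Σcross = 851.0000 → A = |Σcross|/2 = 425.5000 mm²
Σ(r_i+r_j)·cross = 30967.5000 → first moment M = |Σ|/6 = 5161.2500
R_c = M/A = 5161.2500/425.5000 = 12.1298 mm
θ = 221° = 3.857178 rad
V = θ·R_c·A = 3.857178·12.1298·425.5000 = 19907.858 mm³

Volume = 19907.858 mm³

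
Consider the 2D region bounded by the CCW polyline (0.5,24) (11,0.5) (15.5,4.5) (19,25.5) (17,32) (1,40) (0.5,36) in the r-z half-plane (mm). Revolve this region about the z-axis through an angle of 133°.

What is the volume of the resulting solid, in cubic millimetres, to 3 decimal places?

Volume = 10338.871 mm³

Profile (r,z), 7 vertices: (0.5,24) (11,0.5) (15.5,4.5) (19,25.5) (17,32) (1,40) (0.5,36)
edge 0: (0.5,24)→(11,0.5)  cross = 0.5·0.5 − 11·24 = -263.7500; (r_i+r_j)·cross = 11.5·-263.7500 = -3033.1250
edge 1: (11,0.5)→(15.5,4.5)  cross = 11·4.5 − 15.5·0.5 = 41.7500; (r_i+r_j)·cross = 26.5·41.7500 = 1106.3750
edge 2: (15.5,4.5)→(19,25.5)  cross = 15.5·25.5 − 19·4.5 = 309.7500; (r_i+r_j)·cross = 34.5·309.7500 = 10686.3750
edge 3: (19,25.5)→(17,32)  cross = 19·32 − 17·25.5 = 174.5000; (r_i+r_j)·cross = 36·174.5000 = 6282.0000
edge 4: (17,32)→(1,40)  cross = 17·40 − 1·32 = 648.0000; (r_i+r_j)·cross = 18·648.0000 = 11664.0000
edge 5: (1,40)→(0.5,36)  cross = 1·36 − 0.5·40 = 16.0000; (r_i+r_j)·cross = 1.5·16.0000 = 24.0000
edge 6: (0.5,36)→(0.5,24)  cross = 0.5·24 − 0.5·36 = -6.0000; (r_i+r_j)·cross = 1·-6.0000 = -6.0000
Σcross = 920.2500 → A = |Σcross|/2 = 460.1250 mm²
Σ(r_i+r_j)·cross = 26723.6250 → first moment M = |Σ|/6 = 4453.9375
R_c = M/A = 4453.9375/460.1250 = 9.6798 mm
θ = 133° = 2.321288 rad
V = θ·R_c·A = 2.321288·9.6798·460.1250 = 10338.871 mm³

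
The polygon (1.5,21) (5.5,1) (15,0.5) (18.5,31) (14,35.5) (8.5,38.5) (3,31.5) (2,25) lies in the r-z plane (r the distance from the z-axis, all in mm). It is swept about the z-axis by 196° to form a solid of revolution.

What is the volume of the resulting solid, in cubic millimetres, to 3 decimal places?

Profile (r,z), 8 vertices: (1.5,21) (5.5,1) (15,0.5) (18.5,31) (14,35.5) (8.5,38.5) (3,31.5) (2,25)
edge 0: (1.5,21)→(5.5,1)  cross = 1.5·1 − 5.5·21 = -114.0000; (r_i+r_j)·cross = 7·-114.0000 = -798.0000
edge 1: (5.5,1)→(15,0.5)  cross = 5.5·0.5 − 15·1 = -12.2500; (r_i+r_j)·cross = 20.5·-12.2500 = -251.1250
edge 2: (15,0.5)→(18.5,31)  cross = 15·31 − 18.5·0.5 = 455.7500; (r_i+r_j)·cross = 33.5·455.7500 = 15267.6250
edge 3: (18.5,31)→(14,35.5)  cross = 18.5·35.5 − 14·31 = 222.7500; (r_i+r_j)·cross = 32.5·222.7500 = 7239.3750
edge 4: (14,35.5)→(8.5,38.5)  cross = 14·38.5 − 8.5·35.5 = 237.2500; (r_i+r_j)·cross = 22.5·237.2500 = 5338.1250
edge 5: (8.5,38.5)→(3,31.5)  cross = 8.5·31.5 − 3·38.5 = 152.2500; (r_i+r_j)·cross = 11.5·152.2500 = 1750.8750
edge 6: (3,31.5)→(2,25)  cross = 3·25 − 2·31.5 = 12.0000; (r_i+r_j)·cross = 5·12.0000 = 60.0000
edge 7: (2,25)→(1.5,21)  cross = 2·21 − 1.5·25 = 4.5000; (r_i+r_j)·cross = 3.5·4.5000 = 15.7500
Σcross = 958.2500 → A = |Σcross|/2 = 479.1250 mm²
Σ(r_i+r_j)·cross = 28622.6250 → first moment M = |Σ|/6 = 4770.4375
R_c = M/A = 4770.4375/479.1250 = 9.9566 mm
θ = 196° = 3.420845 rad
V = θ·R_c·A = 3.420845·9.9566·479.1250 = 16318.929 mm³

Volume = 16318.929 mm³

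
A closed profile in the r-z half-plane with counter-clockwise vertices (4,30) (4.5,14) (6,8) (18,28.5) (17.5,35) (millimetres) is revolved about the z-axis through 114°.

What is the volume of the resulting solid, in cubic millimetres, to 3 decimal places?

Volume = 4115.105 mm³

Profile (r,z), 5 vertices: (4,30) (4.5,14) (6,8) (18,28.5) (17.5,35)
edge 0: (4,30)→(4.5,14)  cross = 4·14 − 4.5·30 = -79.0000; (r_i+r_j)·cross = 8.5·-79.0000 = -671.5000
edge 1: (4.5,14)→(6,8)  cross = 4.5·8 − 6·14 = -48.0000; (r_i+r_j)·cross = 10.5·-48.0000 = -504.0000
edge 2: (6,8)→(18,28.5)  cross = 6·28.5 − 18·8 = 27.0000; (r_i+r_j)·cross = 24·27.0000 = 648.0000
edge 3: (18,28.5)→(17.5,35)  cross = 18·35 − 17.5·28.5 = 131.2500; (r_i+r_j)·cross = 35.5·131.2500 = 4659.3750
edge 4: (17.5,35)→(4,30)  cross = 17.5·30 − 4·35 = 385.0000; (r_i+r_j)·cross = 21.5·385.0000 = 8277.5000
Σcross = 416.2500 → A = |Σcross|/2 = 208.1250 mm²
Σ(r_i+r_j)·cross = 12409.3750 → first moment M = |Σ|/6 = 2068.2292
R_c = M/A = 2068.2292/208.1250 = 9.9374 mm
θ = 114° = 1.989675 rad
V = θ·R_c·A = 1.989675·9.9374·208.1250 = 4115.105 mm³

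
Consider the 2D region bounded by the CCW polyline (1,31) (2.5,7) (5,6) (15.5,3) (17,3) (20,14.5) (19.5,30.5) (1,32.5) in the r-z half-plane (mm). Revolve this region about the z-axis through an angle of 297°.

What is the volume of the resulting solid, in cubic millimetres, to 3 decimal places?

Volume = 25960.040 mm³

Profile (r,z), 8 vertices: (1,31) (2.5,7) (5,6) (15.5,3) (17,3) (20,14.5) (19.5,30.5) (1,32.5)
edge 0: (1,31)→(2.5,7)  cross = 1·7 − 2.5·31 = -70.5000; (r_i+r_j)·cross = 3.5·-70.5000 = -246.7500
edge 1: (2.5,7)→(5,6)  cross = 2.5·6 − 5·7 = -20.0000; (r_i+r_j)·cross = 7.5·-20.0000 = -150.0000
edge 2: (5,6)→(15.5,3)  cross = 5·3 − 15.5·6 = -78.0000; (r_i+r_j)·cross = 20.5·-78.0000 = -1599.0000
edge 3: (15.5,3)→(17,3)  cross = 15.5·3 − 17·3 = -4.5000; (r_i+r_j)·cross = 32.5·-4.5000 = -146.2500
edge 4: (17,3)→(20,14.5)  cross = 17·14.5 − 20·3 = 186.5000; (r_i+r_j)·cross = 37·186.5000 = 6900.5000
edge 5: (20,14.5)→(19.5,30.5)  cross = 20·30.5 − 19.5·14.5 = 327.2500; (r_i+r_j)·cross = 39.5·327.2500 = 12926.3750
edge 6: (19.5,30.5)→(1,32.5)  cross = 19.5·32.5 − 1·30.5 = 603.2500; (r_i+r_j)·cross = 20.5·603.2500 = 12366.6250
edge 7: (1,32.5)→(1,31)  cross = 1·31 − 1·32.5 = -1.5000; (r_i+r_j)·cross = 2·-1.5000 = -3.0000
Σcross = 942.5000 → A = |Σcross|/2 = 471.2500 mm²
Σ(r_i+r_j)·cross = 30048.5000 → first moment M = |Σ|/6 = 5008.0833
R_c = M/A = 5008.0833/471.2500 = 10.6272 mm
θ = 297° = 5.183628 rad
V = θ·R_c·A = 5.183628·10.6272·471.2500 = 25960.040 mm³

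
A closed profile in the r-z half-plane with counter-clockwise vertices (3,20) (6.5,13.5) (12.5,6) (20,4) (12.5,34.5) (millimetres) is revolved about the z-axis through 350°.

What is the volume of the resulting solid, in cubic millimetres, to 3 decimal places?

Profile (r,z), 5 vertices: (3,20) (6.5,13.5) (12.5,6) (20,4) (12.5,34.5)
edge 0: (3,20)→(6.5,13.5)  cross = 3·13.5 − 6.5·20 = -89.5000; (r_i+r_j)·cross = 9.5·-89.5000 = -850.2500
edge 1: (6.5,13.5)→(12.5,6)  cross = 6.5·6 − 12.5·13.5 = -129.7500; (r_i+r_j)·cross = 19·-129.7500 = -2465.2500
edge 2: (12.5,6)→(20,4)  cross = 12.5·4 − 20·6 = -70.0000; (r_i+r_j)·cross = 32.5·-70.0000 = -2275.0000
edge 3: (20,4)→(12.5,34.5)  cross = 20·34.5 − 12.5·4 = 640.0000; (r_i+r_j)·cross = 32.5·640.0000 = 20800.0000
edge 4: (12.5,34.5)→(3,20)  cross = 12.5·20 − 3·34.5 = 146.5000; (r_i+r_j)·cross = 15.5·146.5000 = 2270.7500
Σcross = 497.2500 → A = |Σcross|/2 = 248.6250 mm²
Σ(r_i+r_j)·cross = 17480.2500 → first moment M = |Σ|/6 = 2913.3750
R_c = M/A = 2913.3750/248.6250 = 11.7179 mm
θ = 350° = 6.108652 rad
V = θ·R_c·A = 6.108652·11.7179·248.6250 = 17796.795 mm³

Volume = 17796.795 mm³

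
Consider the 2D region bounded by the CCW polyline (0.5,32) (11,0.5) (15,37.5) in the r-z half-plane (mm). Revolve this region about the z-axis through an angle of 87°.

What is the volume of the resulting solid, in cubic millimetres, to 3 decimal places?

Volume = 3450.457 mm³

Profile (r,z), 3 vertices: (0.5,32) (11,0.5) (15,37.5)
edge 0: (0.5,32)→(11,0.5)  cross = 0.5·0.5 − 11·32 = -351.7500; (r_i+r_j)·cross = 11.5·-351.7500 = -4045.1250
edge 1: (11,0.5)→(15,37.5)  cross = 11·37.5 − 15·0.5 = 405.0000; (r_i+r_j)·cross = 26·405.0000 = 10530.0000
edge 2: (15,37.5)→(0.5,32)  cross = 15·32 − 0.5·37.5 = 461.2500; (r_i+r_j)·cross = 15.5·461.2500 = 7149.3750
Σcross = 514.5000 → A = |Σcross|/2 = 257.2500 mm²
Σ(r_i+r_j)·cross = 13634.2500 → first moment M = |Σ|/6 = 2272.3750
R_c = M/A = 2272.3750/257.2500 = 8.8333 mm
θ = 87° = 1.518436 rad
V = θ·R_c·A = 1.518436·8.8333·257.2500 = 3450.457 mm³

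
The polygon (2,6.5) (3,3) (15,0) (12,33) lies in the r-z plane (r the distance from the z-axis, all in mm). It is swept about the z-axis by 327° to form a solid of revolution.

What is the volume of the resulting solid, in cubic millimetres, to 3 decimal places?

Volume = 12037.968 mm³

Profile (r,z), 4 vertices: (2,6.5) (3,3) (15,0) (12,33)
edge 0: (2,6.5)→(3,3)  cross = 2·3 − 3·6.5 = -13.5000; (r_i+r_j)·cross = 5·-13.5000 = -67.5000
edge 1: (3,3)→(15,0)  cross = 3·0 − 15·3 = -45.0000; (r_i+r_j)·cross = 18·-45.0000 = -810.0000
edge 2: (15,0)→(12,33)  cross = 15·33 − 12·0 = 495.0000; (r_i+r_j)·cross = 27·495.0000 = 13365.0000
edge 3: (12,33)→(2,6.5)  cross = 12·6.5 − 2·33 = 12.0000; (r_i+r_j)·cross = 14·12.0000 = 168.0000
Σcross = 448.5000 → A = |Σcross|/2 = 224.2500 mm²
Σ(r_i+r_j)·cross = 12655.5000 → first moment M = |Σ|/6 = 2109.2500
R_c = M/A = 2109.2500/224.2500 = 9.4058 mm
θ = 327° = 5.707227 rad
V = θ·R_c·A = 5.707227·9.4058·224.2500 = 12037.968 mm³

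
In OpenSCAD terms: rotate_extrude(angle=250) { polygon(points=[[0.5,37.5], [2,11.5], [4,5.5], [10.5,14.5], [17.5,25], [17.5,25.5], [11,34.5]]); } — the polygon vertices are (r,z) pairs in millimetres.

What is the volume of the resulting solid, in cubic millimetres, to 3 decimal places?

Volume = 10130.000 mm³

Profile (r,z), 7 vertices: (0.5,37.5) (2,11.5) (4,5.5) (10.5,14.5) (17.5,25) (17.5,25.5) (11,34.5)
edge 0: (0.5,37.5)→(2,11.5)  cross = 0.5·11.5 − 2·37.5 = -69.2500; (r_i+r_j)·cross = 2.5·-69.2500 = -173.1250
edge 1: (2,11.5)→(4,5.5)  cross = 2·5.5 − 4·11.5 = -35.0000; (r_i+r_j)·cross = 6·-35.0000 = -210.0000
edge 2: (4,5.5)→(10.5,14.5)  cross = 4·14.5 − 10.5·5.5 = 0.2500; (r_i+r_j)·cross = 14.5·0.2500 = 3.6250
edge 3: (10.5,14.5)→(17.5,25)  cross = 10.5·25 − 17.5·14.5 = 8.7500; (r_i+r_j)·cross = 28·8.7500 = 245.0000
edge 4: (17.5,25)→(17.5,25.5)  cross = 17.5·25.5 − 17.5·25 = 8.7500; (r_i+r_j)·cross = 35·8.7500 = 306.2500
edge 5: (17.5,25.5)→(11,34.5)  cross = 17.5·34.5 − 11·25.5 = 323.2500; (r_i+r_j)·cross = 28.5·323.2500 = 9212.6250
edge 6: (11,34.5)→(0.5,37.5)  cross = 11·37.5 − 0.5·34.5 = 395.2500; (r_i+r_j)·cross = 11.5·395.2500 = 4545.3750
Σcross = 632.0000 → A = |Σcross|/2 = 316.0000 mm²
Σ(r_i+r_j)·cross = 13929.7500 → first moment M = |Σ|/6 = 2321.6250
R_c = M/A = 2321.6250/316.0000 = 7.3469 mm
θ = 250° = 4.363323 rad
V = θ·R_c·A = 4.363323·7.3469·316.0000 = 10130.000 mm³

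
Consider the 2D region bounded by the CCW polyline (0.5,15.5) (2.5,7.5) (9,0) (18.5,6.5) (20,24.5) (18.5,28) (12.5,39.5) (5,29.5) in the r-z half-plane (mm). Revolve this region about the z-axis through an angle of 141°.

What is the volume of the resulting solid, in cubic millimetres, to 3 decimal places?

Profile (r,z), 8 vertices: (0.5,15.5) (2.5,7.5) (9,0) (18.5,6.5) (20,24.5) (18.5,28) (12.5,39.5) (5,29.5)
edge 0: (0.5,15.5)→(2.5,7.5)  cross = 0.5·7.5 − 2.5·15.5 = -35.0000; (r_i+r_j)·cross = 3·-35.0000 = -105.0000
edge 1: (2.5,7.5)→(9,0)  cross = 2.5·0 − 9·7.5 = -67.5000; (r_i+r_j)·cross = 11.5·-67.5000 = -776.2500
edge 2: (9,0)→(18.5,6.5)  cross = 9·6.5 − 18.5·0 = 58.5000; (r_i+r_j)·cross = 27.5·58.5000 = 1608.7500
edge 3: (18.5,6.5)→(20,24.5)  cross = 18.5·24.5 − 20·6.5 = 323.2500; (r_i+r_j)·cross = 38.5·323.2500 = 12445.1250
edge 4: (20,24.5)→(18.5,28)  cross = 20·28 − 18.5·24.5 = 106.7500; (r_i+r_j)·cross = 38.5·106.7500 = 4109.8750
edge 5: (18.5,28)→(12.5,39.5)  cross = 18.5·39.5 − 12.5·28 = 380.7500; (r_i+r_j)·cross = 31·380.7500 = 11803.2500
edge 6: (12.5,39.5)→(5,29.5)  cross = 12.5·29.5 − 5·39.5 = 171.2500; (r_i+r_j)·cross = 17.5·171.2500 = 2996.8750
edge 7: (5,29.5)→(0.5,15.5)  cross = 5·15.5 − 0.5·29.5 = 62.7500; (r_i+r_j)·cross = 5.5·62.7500 = 345.1250
Σcross = 1000.7500 → A = |Σcross|/2 = 500.3750 mm²
Σ(r_i+r_j)·cross = 32427.7500 → first moment M = |Σ|/6 = 5404.6250
R_c = M/A = 5404.6250/500.3750 = 10.8011 mm
θ = 141° = 2.460914 rad
V = θ·R_c·A = 2.460914·10.8011·500.3750 = 13300.319 mm³

Volume = 13300.319 mm³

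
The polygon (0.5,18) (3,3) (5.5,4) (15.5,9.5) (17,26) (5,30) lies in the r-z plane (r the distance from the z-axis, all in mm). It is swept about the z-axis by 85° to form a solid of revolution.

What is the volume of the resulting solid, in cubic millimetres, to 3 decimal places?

Volume = 4004.171 mm³

Profile (r,z), 6 vertices: (0.5,18) (3,3) (5.5,4) (15.5,9.5) (17,26) (5,30)
edge 0: (0.5,18)→(3,3)  cross = 0.5·3 − 3·18 = -52.5000; (r_i+r_j)·cross = 3.5·-52.5000 = -183.7500
edge 1: (3,3)→(5.5,4)  cross = 3·4 − 5.5·3 = -4.5000; (r_i+r_j)·cross = 8.5·-4.5000 = -38.2500
edge 2: (5.5,4)→(15.5,9.5)  cross = 5.5·9.5 − 15.5·4 = -9.7500; (r_i+r_j)·cross = 21·-9.7500 = -204.7500
edge 3: (15.5,9.5)→(17,26)  cross = 15.5·26 − 17·9.5 = 241.5000; (r_i+r_j)·cross = 32.5·241.5000 = 7848.7500
edge 4: (17,26)→(5,30)  cross = 17·30 − 5·26 = 380.0000; (r_i+r_j)·cross = 22·380.0000 = 8360.0000
edge 5: (5,30)→(0.5,18)  cross = 5·18 − 0.5·30 = 75.0000; (r_i+r_j)·cross = 5.5·75.0000 = 412.5000
Σcross = 629.7500 → A = |Σcross|/2 = 314.8750 mm²
Σ(r_i+r_j)·cross = 16194.5000 → first moment M = |Σ|/6 = 2699.0833
R_c = M/A = 2699.0833/314.8750 = 8.5719 mm
θ = 85° = 1.483530 rad
V = θ·R_c·A = 1.483530·8.5719·314.8750 = 4004.171 mm³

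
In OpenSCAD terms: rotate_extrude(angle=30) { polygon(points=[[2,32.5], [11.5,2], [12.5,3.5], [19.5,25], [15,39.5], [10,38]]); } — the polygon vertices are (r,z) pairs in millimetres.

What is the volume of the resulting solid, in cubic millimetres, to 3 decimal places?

Volume = 2110.932 mm³

Profile (r,z), 6 vertices: (2,32.5) (11.5,2) (12.5,3.5) (19.5,25) (15,39.5) (10,38)
edge 0: (2,32.5)→(11.5,2)  cross = 2·2 − 11.5·32.5 = -369.7500; (r_i+r_j)·cross = 13.5·-369.7500 = -4991.6250
edge 1: (11.5,2)→(12.5,3.5)  cross = 11.5·3.5 − 12.5·2 = 15.2500; (r_i+r_j)·cross = 24·15.2500 = 366.0000
edge 2: (12.5,3.5)→(19.5,25)  cross = 12.5·25 − 19.5·3.5 = 244.2500; (r_i+r_j)·cross = 32·244.2500 = 7816.0000
edge 3: (19.5,25)→(15,39.5)  cross = 19.5·39.5 − 15·25 = 395.2500; (r_i+r_j)·cross = 34.5·395.2500 = 13636.1250
edge 4: (15,39.5)→(10,38)  cross = 15·38 − 10·39.5 = 175.0000; (r_i+r_j)·cross = 25·175.0000 = 4375.0000
edge 5: (10,38)→(2,32.5)  cross = 10·32.5 − 2·38 = 249.0000; (r_i+r_j)·cross = 12·249.0000 = 2988.0000
Σcross = 709.0000 → A = |Σcross|/2 = 354.5000 mm²
Σ(r_i+r_j)·cross = 24189.5000 → first moment M = |Σ|/6 = 4031.5833
R_c = M/A = 4031.5833/354.5000 = 11.3726 mm
θ = 30° = 0.523599 rad
V = θ·R_c·A = 0.523599·11.3726·354.5000 = 2110.932 mm³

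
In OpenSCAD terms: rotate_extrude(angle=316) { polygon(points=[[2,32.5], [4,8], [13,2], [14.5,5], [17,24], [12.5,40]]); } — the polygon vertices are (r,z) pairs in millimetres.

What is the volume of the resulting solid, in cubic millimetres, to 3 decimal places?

Profile (r,z), 6 vertices: (2,32.5) (4,8) (13,2) (14.5,5) (17,24) (12.5,40)
edge 0: (2,32.5)→(4,8)  cross = 2·8 − 4·32.5 = -114.0000; (r_i+r_j)·cross = 6·-114.0000 = -684.0000
edge 1: (4,8)→(13,2)  cross = 4·2 − 13·8 = -96.0000; (r_i+r_j)·cross = 17·-96.0000 = -1632.0000
edge 2: (13,2)→(14.5,5)  cross = 13·5 − 14.5·2 = 36.0000; (r_i+r_j)·cross = 27.5·36.0000 = 990.0000
edge 3: (14.5,5)→(17,24)  cross = 14.5·24 − 17·5 = 263.0000; (r_i+r_j)·cross = 31.5·263.0000 = 8284.5000
edge 4: (17,24)→(12.5,40)  cross = 17·40 − 12.5·24 = 380.0000; (r_i+r_j)·cross = 29.5·380.0000 = 11210.0000
edge 5: (12.5,40)→(2,32.5)  cross = 12.5·32.5 − 2·40 = 326.2500; (r_i+r_j)·cross = 14.5·326.2500 = 4730.6250
Σcross = 795.2500 → A = |Σcross|/2 = 397.6250 mm²
Σ(r_i+r_j)·cross = 22899.1250 → first moment M = |Σ|/6 = 3816.5208
R_c = M/A = 3816.5208/397.6250 = 9.5983 mm
θ = 316° = 5.515240 rad
V = θ·R_c·A = 5.515240·9.5983·397.6250 = 21049.030 mm³

Volume = 21049.030 mm³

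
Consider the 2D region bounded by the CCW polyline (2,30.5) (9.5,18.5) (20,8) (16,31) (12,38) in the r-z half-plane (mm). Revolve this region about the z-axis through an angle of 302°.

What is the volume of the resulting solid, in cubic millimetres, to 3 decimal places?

Volume = 14758.834 mm³

Profile (r,z), 5 vertices: (2,30.5) (9.5,18.5) (20,8) (16,31) (12,38)
edge 0: (2,30.5)→(9.5,18.5)  cross = 2·18.5 − 9.5·30.5 = -252.7500; (r_i+r_j)·cross = 11.5·-252.7500 = -2906.6250
edge 1: (9.5,18.5)→(20,8)  cross = 9.5·8 − 20·18.5 = -294.0000; (r_i+r_j)·cross = 29.5·-294.0000 = -8673.0000
edge 2: (20,8)→(16,31)  cross = 20·31 − 16·8 = 492.0000; (r_i+r_j)·cross = 36·492.0000 = 17712.0000
edge 3: (16,31)→(12,38)  cross = 16·38 − 12·31 = 236.0000; (r_i+r_j)·cross = 28·236.0000 = 6608.0000
edge 4: (12,38)→(2,30.5)  cross = 12·30.5 − 2·38 = 290.0000; (r_i+r_j)·cross = 14·290.0000 = 4060.0000
Σcross = 471.2500 → A = |Σcross|/2 = 235.6250 mm²
Σ(r_i+r_j)·cross = 16800.3750 → first moment M = |Σ|/6 = 2800.0625
R_c = M/A = 2800.0625/235.6250 = 11.8836 mm
θ = 302° = 5.270894 rad
V = θ·R_c·A = 5.270894·11.8836·235.6250 = 14758.834 mm³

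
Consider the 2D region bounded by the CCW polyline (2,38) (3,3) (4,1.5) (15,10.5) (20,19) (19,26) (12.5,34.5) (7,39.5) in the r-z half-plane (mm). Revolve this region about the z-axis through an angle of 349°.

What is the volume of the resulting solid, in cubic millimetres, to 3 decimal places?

Profile (r,z), 8 vertices: (2,38) (3,3) (4,1.5) (15,10.5) (20,19) (19,26) (12.5,34.5) (7,39.5)
edge 0: (2,38)→(3,3)  cross = 2·3 − 3·38 = -108.0000; (r_i+r_j)·cross = 5·-108.0000 = -540.0000
edge 1: (3,3)→(4,1.5)  cross = 3·1.5 − 4·3 = -7.5000; (r_i+r_j)·cross = 7·-7.5000 = -52.5000
edge 2: (4,1.5)→(15,10.5)  cross = 4·10.5 − 15·1.5 = 19.5000; (r_i+r_j)·cross = 19·19.5000 = 370.5000
edge 3: (15,10.5)→(20,19)  cross = 15·19 − 20·10.5 = 75.0000; (r_i+r_j)·cross = 35·75.0000 = 2625.0000
edge 4: (20,19)→(19,26)  cross = 20·26 − 19·19 = 159.0000; (r_i+r_j)·cross = 39·159.0000 = 6201.0000
edge 5: (19,26)→(12.5,34.5)  cross = 19·34.5 − 12.5·26 = 330.5000; (r_i+r_j)·cross = 31.5·330.5000 = 10410.7500
edge 6: (12.5,34.5)→(7,39.5)  cross = 12.5·39.5 − 7·34.5 = 252.2500; (r_i+r_j)·cross = 19.5·252.2500 = 4918.8750
edge 7: (7,39.5)→(2,38)  cross = 7·38 − 2·39.5 = 187.0000; (r_i+r_j)·cross = 9·187.0000 = 1683.0000
Σcross = 907.7500 → A = |Σcross|/2 = 453.8750 mm²
Σ(r_i+r_j)·cross = 25616.6250 → first moment M = |Σ|/6 = 4269.4375
R_c = M/A = 4269.4375/453.8750 = 9.4066 mm
θ = 349° = 6.091199 rad
V = θ·R_c·A = 6.091199·9.4066·453.8750 = 26005.994 mm³

Volume = 26005.994 mm³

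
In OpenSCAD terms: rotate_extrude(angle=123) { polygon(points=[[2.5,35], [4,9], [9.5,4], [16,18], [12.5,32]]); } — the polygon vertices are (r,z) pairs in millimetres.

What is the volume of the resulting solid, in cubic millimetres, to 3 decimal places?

Profile (r,z), 5 vertices: (2.5,35) (4,9) (9.5,4) (16,18) (12.5,32)
edge 0: (2.5,35)→(4,9)  cross = 2.5·9 − 4·35 = -117.5000; (r_i+r_j)·cross = 6.5·-117.5000 = -763.7500
edge 1: (4,9)→(9.5,4)  cross = 4·4 − 9.5·9 = -69.5000; (r_i+r_j)·cross = 13.5·-69.5000 = -938.2500
edge 2: (9.5,4)→(16,18)  cross = 9.5·18 − 16·4 = 107.0000; (r_i+r_j)·cross = 25.5·107.0000 = 2728.5000
edge 3: (16,18)→(12.5,32)  cross = 16·32 − 12.5·18 = 287.0000; (r_i+r_j)·cross = 28.5·287.0000 = 8179.5000
edge 4: (12.5,32)→(2.5,35)  cross = 12.5·35 − 2.5·32 = 357.5000; (r_i+r_j)·cross = 15·357.5000 = 5362.5000
Σcross = 564.5000 → A = |Σcross|/2 = 282.2500 mm²
Σ(r_i+r_j)·cross = 14568.5000 → first moment M = |Σ|/6 = 2428.0833
R_c = M/A = 2428.0833/282.2500 = 8.6026 mm
θ = 123° = 2.146755 rad
V = θ·R_c·A = 2.146755·8.6026·282.2500 = 5212.500 mm³

Volume = 5212.500 mm³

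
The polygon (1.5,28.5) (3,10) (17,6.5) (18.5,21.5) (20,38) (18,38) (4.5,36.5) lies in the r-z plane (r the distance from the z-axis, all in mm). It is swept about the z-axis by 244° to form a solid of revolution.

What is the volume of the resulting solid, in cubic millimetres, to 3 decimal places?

Volume = 21402.055 mm³

Profile (r,z), 7 vertices: (1.5,28.5) (3,10) (17,6.5) (18.5,21.5) (20,38) (18,38) (4.5,36.5)
edge 0: (1.5,28.5)→(3,10)  cross = 1.5·10 − 3·28.5 = -70.5000; (r_i+r_j)·cross = 4.5·-70.5000 = -317.2500
edge 1: (3,10)→(17,6.5)  cross = 3·6.5 − 17·10 = -150.5000; (r_i+r_j)·cross = 20·-150.5000 = -3010.0000
edge 2: (17,6.5)→(18.5,21.5)  cross = 17·21.5 − 18.5·6.5 = 245.2500; (r_i+r_j)·cross = 35.5·245.2500 = 8706.3750
edge 3: (18.5,21.5)→(20,38)  cross = 18.5·38 − 20·21.5 = 273.0000; (r_i+r_j)·cross = 38.5·273.0000 = 10510.5000
edge 4: (20,38)→(18,38)  cross = 20·38 − 18·38 = 76.0000; (r_i+r_j)·cross = 38·76.0000 = 2888.0000
edge 5: (18,38)→(4.5,36.5)  cross = 18·36.5 − 4.5·38 = 486.0000; (r_i+r_j)·cross = 22.5·486.0000 = 10935.0000
edge 6: (4.5,36.5)→(1.5,28.5)  cross = 4.5·28.5 − 1.5·36.5 = 73.5000; (r_i+r_j)·cross = 6·73.5000 = 441.0000
Σcross = 932.7500 → A = |Σcross|/2 = 466.3750 mm²
Σ(r_i+r_j)·cross = 30153.6250 → first moment M = |Σ|/6 = 5025.6042
R_c = M/A = 5025.6042/466.3750 = 10.7759 mm
θ = 244° = 4.258603 rad
V = θ·R_c·A = 4.258603·10.7759·466.3750 = 21402.055 mm³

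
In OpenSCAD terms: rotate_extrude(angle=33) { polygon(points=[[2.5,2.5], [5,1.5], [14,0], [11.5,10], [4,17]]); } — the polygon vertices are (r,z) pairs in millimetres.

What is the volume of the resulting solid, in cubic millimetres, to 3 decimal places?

Volume = 509.183 mm³

Profile (r,z), 5 vertices: (2.5,2.5) (5,1.5) (14,0) (11.5,10) (4,17)
edge 0: (2.5,2.5)→(5,1.5)  cross = 2.5·1.5 − 5·2.5 = -8.7500; (r_i+r_j)·cross = 7.5·-8.7500 = -65.6250
edge 1: (5,1.5)→(14,0)  cross = 5·0 − 14·1.5 = -21.0000; (r_i+r_j)·cross = 19·-21.0000 = -399.0000
edge 2: (14,0)→(11.5,10)  cross = 14·10 − 11.5·0 = 140.0000; (r_i+r_j)·cross = 25.5·140.0000 = 3570.0000
edge 3: (11.5,10)→(4,17)  cross = 11.5·17 − 4·10 = 155.5000; (r_i+r_j)·cross = 15.5·155.5000 = 2410.2500
edge 4: (4,17)→(2.5,2.5)  cross = 4·2.5 − 2.5·17 = -32.5000; (r_i+r_j)·cross = 6.5·-32.5000 = -211.2500
Σcross = 233.2500 → A = |Σcross|/2 = 116.6250 mm²
Σ(r_i+r_j)·cross = 5304.3750 → first moment M = |Σ|/6 = 884.0625
R_c = M/A = 884.0625/116.6250 = 7.5804 mm
θ = 33° = 0.575959 rad
V = θ·R_c·A = 0.575959·7.5804·116.6250 = 509.183 mm³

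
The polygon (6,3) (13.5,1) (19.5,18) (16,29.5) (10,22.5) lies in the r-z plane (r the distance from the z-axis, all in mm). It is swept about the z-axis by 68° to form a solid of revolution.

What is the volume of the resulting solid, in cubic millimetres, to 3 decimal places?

Profile (r,z), 5 vertices: (6,3) (13.5,1) (19.5,18) (16,29.5) (10,22.5)
edge 0: (6,3)→(13.5,1)  cross = 6·1 − 13.5·3 = -34.5000; (r_i+r_j)·cross = 19.5·-34.5000 = -672.7500
edge 1: (13.5,1)→(19.5,18)  cross = 13.5·18 − 19.5·1 = 223.5000; (r_i+r_j)·cross = 33·223.5000 = 7375.5000
edge 2: (19.5,18)→(16,29.5)  cross = 19.5·29.5 − 16·18 = 287.2500; (r_i+r_j)·cross = 35.5·287.2500 = 10197.3750
edge 3: (16,29.5)→(10,22.5)  cross = 16·22.5 − 10·29.5 = 65.0000; (r_i+r_j)·cross = 26·65.0000 = 1690.0000
edge 4: (10,22.5)→(6,3)  cross = 10·3 − 6·22.5 = -105.0000; (r_i+r_j)·cross = 16·-105.0000 = -1680.0000
Σcross = 436.2500 → A = |Σcross|/2 = 218.1250 mm²
Σ(r_i+r_j)·cross = 16910.1250 → first moment M = |Σ|/6 = 2818.3542
R_c = M/A = 2818.3542/218.1250 = 12.9208 mm
θ = 68° = 1.186824 rad
V = θ·R_c·A = 1.186824·12.9208·218.1250 = 3344.890 mm³

Volume = 3344.890 mm³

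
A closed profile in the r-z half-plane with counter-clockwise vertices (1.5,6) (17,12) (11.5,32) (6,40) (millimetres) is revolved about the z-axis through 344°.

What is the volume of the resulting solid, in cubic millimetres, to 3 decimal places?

Volume = 14536.522 mm³

Profile (r,z), 4 vertices: (1.5,6) (17,12) (11.5,32) (6,40)
edge 0: (1.5,6)→(17,12)  cross = 1.5·12 − 17·6 = -84.0000; (r_i+r_j)·cross = 18.5·-84.0000 = -1554.0000
edge 1: (17,12)→(11.5,32)  cross = 17·32 − 11.5·12 = 406.0000; (r_i+r_j)·cross = 28.5·406.0000 = 11571.0000
edge 2: (11.5,32)→(6,40)  cross = 11.5·40 − 6·32 = 268.0000; (r_i+r_j)·cross = 17.5·268.0000 = 4690.0000
edge 3: (6,40)→(1.5,6)  cross = 6·6 − 1.5·40 = -24.0000; (r_i+r_j)·cross = 7.5·-24.0000 = -180.0000
Σcross = 566.0000 → A = |Σcross|/2 = 283.0000 mm²
Σ(r_i+r_j)·cross = 14527.0000 → first moment M = |Σ|/6 = 2421.1667
R_c = M/A = 2421.1667/283.0000 = 8.5554 mm
θ = 344° = 6.003933 rad
V = θ·R_c·A = 6.003933·8.5554·283.0000 = 14536.522 mm³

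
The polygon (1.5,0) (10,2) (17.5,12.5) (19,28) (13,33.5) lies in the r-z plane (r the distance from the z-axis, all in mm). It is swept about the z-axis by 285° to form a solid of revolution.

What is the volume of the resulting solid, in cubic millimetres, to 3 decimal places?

Volume = 16346.116 mm³

Profile (r,z), 5 vertices: (1.5,0) (10,2) (17.5,12.5) (19,28) (13,33.5)
edge 0: (1.5,0)→(10,2)  cross = 1.5·2 − 10·0 = 3.0000; (r_i+r_j)·cross = 11.5·3.0000 = 34.5000
edge 1: (10,2)→(17.5,12.5)  cross = 10·12.5 − 17.5·2 = 90.0000; (r_i+r_j)·cross = 27.5·90.0000 = 2475.0000
edge 2: (17.5,12.5)→(19,28)  cross = 17.5·28 − 19·12.5 = 252.5000; (r_i+r_j)·cross = 36.5·252.5000 = 9216.2500
edge 3: (19,28)→(13,33.5)  cross = 19·33.5 − 13·28 = 272.5000; (r_i+r_j)·cross = 32·272.5000 = 8720.0000
edge 4: (13,33.5)→(1.5,0)  cross = 13·0 − 1.5·33.5 = -50.2500; (r_i+r_j)·cross = 14.5·-50.2500 = -728.6250
Σcross = 567.7500 → A = |Σcross|/2 = 283.8750 mm²
Σ(r_i+r_j)·cross = 19717.1250 → first moment M = |Σ|/6 = 3286.1875
R_c = M/A = 3286.1875/283.8750 = 11.5762 mm
θ = 285° = 4.974188 rad
V = θ·R_c·A = 4.974188·11.5762·283.8750 = 16346.116 mm³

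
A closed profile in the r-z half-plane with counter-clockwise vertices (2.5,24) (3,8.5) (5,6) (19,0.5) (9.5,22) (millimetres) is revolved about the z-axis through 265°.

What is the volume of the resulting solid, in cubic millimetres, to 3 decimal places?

Volume = 8250.062 mm³

Profile (r,z), 5 vertices: (2.5,24) (3,8.5) (5,6) (19,0.5) (9.5,22)
edge 0: (2.5,24)→(3,8.5)  cross = 2.5·8.5 − 3·24 = -50.7500; (r_i+r_j)·cross = 5.5·-50.7500 = -279.1250
edge 1: (3,8.5)→(5,6)  cross = 3·6 − 5·8.5 = -24.5000; (r_i+r_j)·cross = 8·-24.5000 = -196.0000
edge 2: (5,6)→(19,0.5)  cross = 5·0.5 − 19·6 = -111.5000; (r_i+r_j)·cross = 24·-111.5000 = -2676.0000
edge 3: (19,0.5)→(9.5,22)  cross = 19·22 − 9.5·0.5 = 413.2500; (r_i+r_j)·cross = 28.5·413.2500 = 11777.6250
edge 4: (9.5,22)→(2.5,24)  cross = 9.5·24 − 2.5·22 = 173.0000; (r_i+r_j)·cross = 12·173.0000 = 2076.0000
Σcross = 399.5000 → A = |Σcross|/2 = 199.7500 mm²
Σ(r_i+r_j)·cross = 10702.5000 → first moment M = |Σ|/6 = 1783.7500
R_c = M/A = 1783.7500/199.7500 = 8.9299 mm
θ = 265° = 4.625123 rad
V = θ·R_c·A = 4.625123·8.9299·199.7500 = 8250.062 mm³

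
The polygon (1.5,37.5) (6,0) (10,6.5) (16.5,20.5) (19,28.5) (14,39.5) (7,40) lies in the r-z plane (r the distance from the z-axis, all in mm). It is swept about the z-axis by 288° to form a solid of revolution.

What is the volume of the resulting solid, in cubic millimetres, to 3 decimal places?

Profile (r,z), 7 vertices: (1.5,37.5) (6,0) (10,6.5) (16.5,20.5) (19,28.5) (14,39.5) (7,40)
edge 0: (1.5,37.5)→(6,0)  cross = 1.5·0 − 6·37.5 = -225.0000; (r_i+r_j)·cross = 7.5·-225.0000 = -1687.5000
edge 1: (6,0)→(10,6.5)  cross = 6·6.5 − 10·0 = 39.0000; (r_i+r_j)·cross = 16·39.0000 = 624.0000
edge 2: (10,6.5)→(16.5,20.5)  cross = 10·20.5 − 16.5·6.5 = 97.7500; (r_i+r_j)·cross = 26.5·97.7500 = 2590.3750
edge 3: (16.5,20.5)→(19,28.5)  cross = 16.5·28.5 − 19·20.5 = 80.7500; (r_i+r_j)·cross = 35.5·80.7500 = 2866.6250
edge 4: (19,28.5)→(14,39.5)  cross = 19·39.5 − 14·28.5 = 351.5000; (r_i+r_j)·cross = 33·351.5000 = 11599.5000
edge 5: (14,39.5)→(7,40)  cross = 14·40 − 7·39.5 = 283.5000; (r_i+r_j)·cross = 21·283.5000 = 5953.5000
edge 6: (7,40)→(1.5,37.5)  cross = 7·37.5 − 1.5·40 = 202.5000; (r_i+r_j)·cross = 8.5·202.5000 = 1721.2500
Σcross = 830.0000 → A = |Σcross|/2 = 415.0000 mm²
Σ(r_i+r_j)·cross = 23667.7500 → first moment M = |Σ|/6 = 3944.6250
R_c = M/A = 3944.6250/415.0000 = 9.5051 mm
θ = 288° = 5.026548 rad
V = θ·R_c·A = 5.026548·9.5051·415.0000 = 19827.848 mm³

Volume = 19827.848 mm³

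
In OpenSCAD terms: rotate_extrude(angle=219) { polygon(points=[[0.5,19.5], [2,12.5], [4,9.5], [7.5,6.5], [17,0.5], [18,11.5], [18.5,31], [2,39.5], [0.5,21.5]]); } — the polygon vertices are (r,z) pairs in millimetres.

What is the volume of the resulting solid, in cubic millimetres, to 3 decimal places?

Profile (r,z), 9 vertices: (0.5,19.5) (2,12.5) (4,9.5) (7.5,6.5) (17,0.5) (18,11.5) (18.5,31) (2,39.5) (0.5,21.5)
edge 0: (0.5,19.5)→(2,12.5)  cross = 0.5·12.5 − 2·19.5 = -32.7500; (r_i+r_j)·cross = 2.5·-32.7500 = -81.8750
edge 1: (2,12.5)→(4,9.5)  cross = 2·9.5 − 4·12.5 = -31.0000; (r_i+r_j)·cross = 6·-31.0000 = -186.0000
edge 2: (4,9.5)→(7.5,6.5)  cross = 4·6.5 − 7.5·9.5 = -45.2500; (r_i+r_j)·cross = 11.5·-45.2500 = -520.3750
edge 3: (7.5,6.5)→(17,0.5)  cross = 7.5·0.5 − 17·6.5 = -106.7500; (r_i+r_j)·cross = 24.5·-106.7500 = -2615.3750
edge 4: (17,0.5)→(18,11.5)  cross = 17·11.5 − 18·0.5 = 186.5000; (r_i+r_j)·cross = 35·186.5000 = 6527.5000
edge 5: (18,11.5)→(18.5,31)  cross = 18·31 − 18.5·11.5 = 345.2500; (r_i+r_j)·cross = 36.5·345.2500 = 12601.6250
edge 6: (18.5,31)→(2,39.5)  cross = 18.5·39.5 − 2·31 = 668.7500; (r_i+r_j)·cross = 20.5·668.7500 = 13709.3750
edge 7: (2,39.5)→(0.5,21.5)  cross = 2·21.5 − 0.5·39.5 = 23.2500; (r_i+r_j)·cross = 2.5·23.2500 = 58.1250
edge 8: (0.5,21.5)→(0.5,19.5)  cross = 0.5·19.5 − 0.5·21.5 = -1.0000; (r_i+r_j)·cross = 1·-1.0000 = -1.0000
Σcross = 1007.0000 → A = |Σcross|/2 = 503.5000 mm²
Σ(r_i+r_j)·cross = 29492.0000 → first moment M = |Σ|/6 = 4915.3333
R_c = M/A = 4915.3333/503.5000 = 9.7623 mm
θ = 219° = 3.822271 rad
V = θ·R_c·A = 3.822271·9.7623·503.5000 = 18787.736 mm³

Volume = 18787.736 mm³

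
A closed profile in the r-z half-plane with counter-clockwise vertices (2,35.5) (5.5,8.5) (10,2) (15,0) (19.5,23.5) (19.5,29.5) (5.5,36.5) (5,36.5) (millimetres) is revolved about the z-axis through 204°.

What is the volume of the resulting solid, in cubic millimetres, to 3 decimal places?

Profile (r,z), 8 vertices: (2,35.5) (5.5,8.5) (10,2) (15,0) (19.5,23.5) (19.5,29.5) (5.5,36.5) (5,36.5)
edge 0: (2,35.5)→(5.5,8.5)  cross = 2·8.5 − 5.5·35.5 = -178.2500; (r_i+r_j)·cross = 7.5·-178.2500 = -1336.8750
edge 1: (5.5,8.5)→(10,2)  cross = 5.5·2 − 10·8.5 = -74.0000; (r_i+r_j)·cross = 15.5·-74.0000 = -1147.0000
edge 2: (10,2)→(15,0)  cross = 10·0 − 15·2 = -30.0000; (r_i+r_j)·cross = 25·-30.0000 = -750.0000
edge 3: (15,0)→(19.5,23.5)  cross = 15·23.5 − 19.5·0 = 352.5000; (r_i+r_j)·cross = 34.5·352.5000 = 12161.2500
edge 4: (19.5,23.5)→(19.5,29.5)  cross = 19.5·29.5 − 19.5·23.5 = 117.0000; (r_i+r_j)·cross = 39·117.0000 = 4563.0000
edge 5: (19.5,29.5)→(5.5,36.5)  cross = 19.5·36.5 − 5.5·29.5 = 549.5000; (r_i+r_j)·cross = 25·549.5000 = 13737.5000
edge 6: (5.5,36.5)→(5,36.5)  cross = 5.5·36.5 − 5·36.5 = 18.2500; (r_i+r_j)·cross = 10.5·18.2500 = 191.6250
edge 7: (5,36.5)→(2,35.5)  cross = 5·35.5 − 2·36.5 = 104.5000; (r_i+r_j)·cross = 7·104.5000 = 731.5000
Σcross = 859.5000 → A = |Σcross|/2 = 429.7500 mm²
Σ(r_i+r_j)·cross = 28151.0000 → first moment M = |Σ|/6 = 4691.8333
R_c = M/A = 4691.8333/429.7500 = 10.9176 mm
θ = 204° = 3.560472 rad
V = θ·R_c·A = 3.560472·10.9176·429.7500 = 16705.140 mm³

Volume = 16705.140 mm³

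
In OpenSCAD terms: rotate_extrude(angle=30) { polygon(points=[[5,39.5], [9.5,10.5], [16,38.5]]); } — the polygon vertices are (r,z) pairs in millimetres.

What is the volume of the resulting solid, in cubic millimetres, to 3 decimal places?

Volume = 837.082 mm³

Profile (r,z), 3 vertices: (5,39.5) (9.5,10.5) (16,38.5)
edge 0: (5,39.5)→(9.5,10.5)  cross = 5·10.5 − 9.5·39.5 = -322.7500; (r_i+r_j)·cross = 14.5·-322.7500 = -4679.8750
edge 1: (9.5,10.5)→(16,38.5)  cross = 9.5·38.5 − 16·10.5 = 197.7500; (r_i+r_j)·cross = 25.5·197.7500 = 5042.6250
edge 2: (16,38.5)→(5,39.5)  cross = 16·39.5 − 5·38.5 = 439.5000; (r_i+r_j)·cross = 21·439.5000 = 9229.5000
Σcross = 314.5000 → A = |Σcross|/2 = 157.2500 mm²
Σ(r_i+r_j)·cross = 9592.2500 → first moment M = |Σ|/6 = 1598.7083
R_c = M/A = 1598.7083/157.2500 = 10.1667 mm
θ = 30° = 0.523599 rad
V = θ·R_c·A = 0.523599·10.1667·157.2500 = 837.082 mm³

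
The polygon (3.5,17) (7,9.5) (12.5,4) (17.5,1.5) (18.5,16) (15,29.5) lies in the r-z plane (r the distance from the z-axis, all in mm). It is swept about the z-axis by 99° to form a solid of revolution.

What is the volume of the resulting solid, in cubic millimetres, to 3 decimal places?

Volume = 5161.597 mm³

Profile (r,z), 6 vertices: (3.5,17) (7,9.5) (12.5,4) (17.5,1.5) (18.5,16) (15,29.5)
edge 0: (3.5,17)→(7,9.5)  cross = 3.5·9.5 − 7·17 = -85.7500; (r_i+r_j)·cross = 10.5·-85.7500 = -900.3750
edge 1: (7,9.5)→(12.5,4)  cross = 7·4 − 12.5·9.5 = -90.7500; (r_i+r_j)·cross = 19.5·-90.7500 = -1769.6250
edge 2: (12.5,4)→(17.5,1.5)  cross = 12.5·1.5 − 17.5·4 = -51.2500; (r_i+r_j)·cross = 30·-51.2500 = -1537.5000
edge 3: (17.5,1.5)→(18.5,16)  cross = 17.5·16 − 18.5·1.5 = 252.2500; (r_i+r_j)·cross = 36·252.2500 = 9081.0000
edge 4: (18.5,16)→(15,29.5)  cross = 18.5·29.5 − 15·16 = 305.7500; (r_i+r_j)·cross = 33.5·305.7500 = 10242.6250
edge 5: (15,29.5)→(3.5,17)  cross = 15·17 − 3.5·29.5 = 151.7500; (r_i+r_j)·cross = 18.5·151.7500 = 2807.3750
Σcross = 482.0000 → A = |Σcross|/2 = 241.0000 mm²
Σ(r_i+r_j)·cross = 17923.5000 → first moment M = |Σ|/6 = 2987.2500
R_c = M/A = 2987.2500/241.0000 = 12.3952 mm
θ = 99° = 1.727876 rad
V = θ·R_c·A = 1.727876·12.3952·241.0000 = 5161.597 mm³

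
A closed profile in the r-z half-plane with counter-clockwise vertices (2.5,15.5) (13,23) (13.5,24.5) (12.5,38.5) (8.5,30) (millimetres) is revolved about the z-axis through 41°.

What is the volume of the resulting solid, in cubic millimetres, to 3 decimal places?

Volume = 615.165 mm³

Profile (r,z), 5 vertices: (2.5,15.5) (13,23) (13.5,24.5) (12.5,38.5) (8.5,30)
edge 0: (2.5,15.5)→(13,23)  cross = 2.5·23 − 13·15.5 = -144.0000; (r_i+r_j)·cross = 15.5·-144.0000 = -2232.0000
edge 1: (13,23)→(13.5,24.5)  cross = 13·24.5 − 13.5·23 = 8.0000; (r_i+r_j)·cross = 26.5·8.0000 = 212.0000
edge 2: (13.5,24.5)→(12.5,38.5)  cross = 13.5·38.5 − 12.5·24.5 = 213.5000; (r_i+r_j)·cross = 26·213.5000 = 5551.0000
edge 3: (12.5,38.5)→(8.5,30)  cross = 12.5·30 − 8.5·38.5 = 47.7500; (r_i+r_j)·cross = 21·47.7500 = 1002.7500
edge 4: (8.5,30)→(2.5,15.5)  cross = 8.5·15.5 − 2.5·30 = 56.7500; (r_i+r_j)·cross = 11·56.7500 = 624.2500
Σcross = 182.0000 → A = |Σcross|/2 = 91.0000 mm²
Σ(r_i+r_j)·cross = 5158.0000 → first moment M = |Σ|/6 = 859.6667
R_c = M/A = 859.6667/91.0000 = 9.4469 mm
θ = 41° = 0.715585 rad
V = θ·R_c·A = 0.715585·9.4469·91.0000 = 615.165 mm³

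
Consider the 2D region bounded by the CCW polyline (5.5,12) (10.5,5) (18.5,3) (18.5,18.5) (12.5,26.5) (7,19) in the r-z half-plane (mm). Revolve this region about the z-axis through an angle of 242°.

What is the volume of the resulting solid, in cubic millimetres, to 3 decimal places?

Volume = 11299.445 mm³

Profile (r,z), 6 vertices: (5.5,12) (10.5,5) (18.5,3) (18.5,18.5) (12.5,26.5) (7,19)
edge 0: (5.5,12)→(10.5,5)  cross = 5.5·5 − 10.5·12 = -98.5000; (r_i+r_j)·cross = 16·-98.5000 = -1576.0000
edge 1: (10.5,5)→(18.5,3)  cross = 10.5·3 − 18.5·5 = -61.0000; (r_i+r_j)·cross = 29·-61.0000 = -1769.0000
edge 2: (18.5,3)→(18.5,18.5)  cross = 18.5·18.5 − 18.5·3 = 286.7500; (r_i+r_j)·cross = 37·286.7500 = 10609.7500
edge 3: (18.5,18.5)→(12.5,26.5)  cross = 18.5·26.5 − 12.5·18.5 = 259.0000; (r_i+r_j)·cross = 31·259.0000 = 8029.0000
edge 4: (12.5,26.5)→(7,19)  cross = 12.5·19 − 7·26.5 = 52.0000; (r_i+r_j)·cross = 19.5·52.0000 = 1014.0000
edge 5: (7,19)→(5.5,12)  cross = 7·12 − 5.5·19 = -20.5000; (r_i+r_j)·cross = 12.5·-20.5000 = -256.2500
Σcross = 417.7500 → A = |Σcross|/2 = 208.8750 mm²
Σ(r_i+r_j)·cross = 16051.5000 → first moment M = |Σ|/6 = 2675.2500
R_c = M/A = 2675.2500/208.8750 = 12.8079 mm
θ = 242° = 4.223697 rad
V = θ·R_c·A = 4.223697·12.8079·208.8750 = 11299.445 mm³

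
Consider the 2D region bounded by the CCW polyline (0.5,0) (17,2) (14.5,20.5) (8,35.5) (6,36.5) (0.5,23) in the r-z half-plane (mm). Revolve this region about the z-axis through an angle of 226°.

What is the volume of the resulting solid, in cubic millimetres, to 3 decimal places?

Profile (r,z), 6 vertices: (0.5,0) (17,2) (14.5,20.5) (8,35.5) (6,36.5) (0.5,23)
edge 0: (0.5,0)→(17,2)  cross = 0.5·2 − 17·0 = 1.0000; (r_i+r_j)·cross = 17.5·1.0000 = 17.5000
edge 1: (17,2)→(14.5,20.5)  cross = 17·20.5 − 14.5·2 = 319.5000; (r_i+r_j)·cross = 31.5·319.5000 = 10064.2500
edge 2: (14.5,20.5)→(8,35.5)  cross = 14.5·35.5 − 8·20.5 = 350.7500; (r_i+r_j)·cross = 22.5·350.7500 = 7891.8750
edge 3: (8,35.5)→(6,36.5)  cross = 8·36.5 − 6·35.5 = 79.0000; (r_i+r_j)·cross = 14·79.0000 = 1106.0000
edge 4: (6,36.5)→(0.5,23)  cross = 6·23 − 0.5·36.5 = 119.7500; (r_i+r_j)·cross = 6.5·119.7500 = 778.3750
edge 5: (0.5,23)→(0.5,0)  cross = 0.5·0 − 0.5·23 = -11.5000; (r_i+r_j)·cross = 1·-11.5000 = -11.5000
Σcross = 858.5000 → A = |Σcross|/2 = 429.2500 mm²
Σ(r_i+r_j)·cross = 19846.5000 → first moment M = |Σ|/6 = 3307.7500
R_c = M/A = 3307.7500/429.2500 = 7.7059 mm
θ = 226° = 3.944444 rad
V = θ·R_c·A = 3.944444·7.7059·429.2500 = 13047.235 mm³

Volume = 13047.235 mm³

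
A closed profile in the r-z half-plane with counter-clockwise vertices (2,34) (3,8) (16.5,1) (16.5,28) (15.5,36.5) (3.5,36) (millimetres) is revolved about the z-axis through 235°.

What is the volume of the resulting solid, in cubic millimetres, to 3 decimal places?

Profile (r,z), 6 vertices: (2,34) (3,8) (16.5,1) (16.5,28) (15.5,36.5) (3.5,36)
edge 0: (2,34)→(3,8)  cross = 2·8 − 3·34 = -86.0000; (r_i+r_j)·cross = 5·-86.0000 = -430.0000
edge 1: (3,8)→(16.5,1)  cross = 3·1 − 16.5·8 = -129.0000; (r_i+r_j)·cross = 19.5·-129.0000 = -2515.5000
edge 2: (16.5,1)→(16.5,28)  cross = 16.5·28 − 16.5·1 = 445.5000; (r_i+r_j)·cross = 33·445.5000 = 14701.5000
edge 3: (16.5,28)→(15.5,36.5)  cross = 16.5·36.5 − 15.5·28 = 168.2500; (r_i+r_j)·cross = 32·168.2500 = 5384.0000
edge 4: (15.5,36.5)→(3.5,36)  cross = 15.5·36 − 3.5·36.5 = 430.2500; (r_i+r_j)·cross = 19·430.2500 = 8174.7500
edge 5: (3.5,36)→(2,34)  cross = 3.5·34 − 2·36 = 47.0000; (r_i+r_j)·cross = 5.5·47.0000 = 258.5000
Σcross = 876.0000 → A = |Σcross|/2 = 438.0000 mm²
Σ(r_i+r_j)·cross = 25573.2500 → first moment M = |Σ|/6 = 4262.2083
R_c = M/A = 4262.2083/438.0000 = 9.7311 mm
θ = 235° = 4.101524 rad
V = θ·R_c·A = 4.101524·9.7311·438.0000 = 17481.549 mm³

Volume = 17481.549 mm³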